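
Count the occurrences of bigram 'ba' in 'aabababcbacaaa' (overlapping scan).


Scanning 'aabababcbacaaa' for bigram 'ba':
  Position 0: 'aa' -> no
  Position 1: 'ab' -> no
  Position 2: 'ba' -> MATCH
  Position 3: 'ab' -> no
  Position 4: 'ba' -> MATCH
  Position 5: 'ab' -> no
  Position 6: 'bc' -> no
  Position 7: 'cb' -> no
  Position 8: 'ba' -> MATCH
  Position 9: 'ac' -> no
  Position 10: 'ca' -> no
  Position 11: 'aa' -> no
  Position 12: 'aa' -> no
Total matches: 3

3


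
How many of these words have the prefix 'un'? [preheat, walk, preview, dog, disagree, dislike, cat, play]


Checking each word for prefix 'un':
  'preheat' -> no (count: 0)
  'walk' -> no (count: 0)
  'preview' -> no (count: 0)
  'dog' -> no (count: 0)
  'disagree' -> no (count: 0)
  'dislike' -> no (count: 0)
  'cat' -> no (count: 0)
  'play' -> no (count: 0)
Total with prefix 'un': 0

0


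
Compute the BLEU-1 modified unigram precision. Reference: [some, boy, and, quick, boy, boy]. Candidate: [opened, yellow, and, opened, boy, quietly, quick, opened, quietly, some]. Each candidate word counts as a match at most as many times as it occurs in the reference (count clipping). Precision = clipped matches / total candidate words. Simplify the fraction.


Reference word counts: {'and': 1, 'boy': 3, 'quick': 1, 'some': 1}
Checking each candidate word (with clipping):
  'opened' -> not in reference -> no match (matches: 0)
  'yellow' -> not in reference -> no match (matches: 0)
  'and' -> in reference (ref count 1, used 1/1) -> match (matches: 1)
  'opened' -> not in reference -> no match (matches: 1)
  'boy' -> in reference (ref count 3, used 1/3) -> match (matches: 2)
  'quietly' -> not in reference -> no match (matches: 2)
  'quick' -> in reference (ref count 1, used 1/1) -> match (matches: 3)
  'opened' -> not in reference -> no match (matches: 3)
  'quietly' -> not in reference -> no match (matches: 3)
  'some' -> in reference (ref count 1, used 1/1) -> match (matches: 4)
Clipped matches: 4, Candidate length: 10
Precision = 4/10 = 2/5

2/5


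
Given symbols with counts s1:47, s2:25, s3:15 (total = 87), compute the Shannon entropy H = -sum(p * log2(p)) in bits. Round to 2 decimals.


Computing entropy H = -sum(p_i * log2(p_i)):
  s1: p = 47/87 = 0.5402, -p*log2(p) = 0.4799
  s2: p = 25/87 = 0.2874, -p*log2(p) = 0.5170
  s3: p = 15/87 = 0.1724, -p*log2(p) = 0.4373
H = sum of terms = 1.4342
Rounded to 2 decimals: 1.43

1.43


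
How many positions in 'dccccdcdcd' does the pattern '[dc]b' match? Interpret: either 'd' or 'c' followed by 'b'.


Pattern: [dc]b means either 'd' or 'c' followed by 'b'.
Scanning 'dccccdcdcd' position-by-position:
  Pos 0: window 'dc' -> no
  Pos 1: window 'cc' -> no
  Pos 2: window 'cc' -> no
  Pos 3: window 'cc' -> no
  Pos 4: window 'cd' -> no
  Pos 5: window 'dc' -> no
  Pos 6: window 'cd' -> no
  Pos 7: window 'dc' -> no
  Pos 8: window 'cd' -> no
  Pos 9: window 'd' -> no
Total matches: 0

0


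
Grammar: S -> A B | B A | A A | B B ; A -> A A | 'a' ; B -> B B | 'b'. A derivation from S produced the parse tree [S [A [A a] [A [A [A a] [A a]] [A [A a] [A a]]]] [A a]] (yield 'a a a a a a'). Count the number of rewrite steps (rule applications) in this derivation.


Every bracketed nonterminal node [X ...] in the tree is produced by exactly one rule application.
Reading the tree off as a leftmost derivation:
  Step 1: S  =>  A A   (applied S -> A A)
  Step 2: A A  =>  A A A   (applied A -> A A)
  Step 3: A A A  =>  a A A   (applied A -> a)
  Step 4: a A A  =>  a A A A   (applied A -> A A)
  Step 5: a A A A  =>  a A A A A   (applied A -> A A)
  Step 6: a A A A A  =>  a a A A A   (applied A -> a)
  Step 7: a a A A A  =>  a a a A A   (applied A -> a)
  Step 8: a a a A A  =>  a a a A A A   (applied A -> A A)
  Step 9: a a a A A A  =>  a a a a A A   (applied A -> a)
  Step 10: a a a a A A  =>  a a a a a A   (applied A -> a)
  Step 11: a a a a a A  =>  a a a a a a   (applied A -> a)
Final yield: a a a a a a
Total rewrite steps: 11

11


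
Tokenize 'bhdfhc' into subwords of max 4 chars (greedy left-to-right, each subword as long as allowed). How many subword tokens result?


'bhdfhc' has 6 characters.
Chunking with max size 4:
  Chunk 1: 'bhdf' (positions 0-3)
  Chunk 2: 'hc' (positions 4-5)
Total chunks: ceil(6 / 4) = 2

2


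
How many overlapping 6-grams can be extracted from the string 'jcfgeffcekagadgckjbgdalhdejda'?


String 'jcfgeffcekagadgckjbgdalhdejda' has length L = 29.
Number of overlapping n-grams = L - n + 1
Substituting: 29 - 6 + 1 = 24

24


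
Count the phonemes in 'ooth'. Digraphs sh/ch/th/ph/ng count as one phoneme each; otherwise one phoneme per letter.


Parsing 'ooth' greedily, digraphs first:
  'o' -> vowel phoneme (phonemes so far: 1)
  'o' -> vowel phoneme (phonemes so far: 2)
  'th' -> digraph (1 consonant phoneme) (phonemes so far: 3)
Total phonemes: 3

3


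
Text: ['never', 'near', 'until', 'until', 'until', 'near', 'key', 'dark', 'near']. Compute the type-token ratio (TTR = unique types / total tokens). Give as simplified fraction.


Tokens: 9
Unique types: ('dark', 'key', 'near', 'never', 'until') = 5
TTR = 5/9
Already in lowest terms.

5/9


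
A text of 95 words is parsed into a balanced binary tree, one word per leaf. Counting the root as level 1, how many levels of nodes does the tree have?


In a balanced binary tree with n leaves the deepest leaf is ceil(log2(n)) edges below the root,
so counting node levels inclusive of root and leaves gives ceil(log2(n)) + 1 levels.
log2(95) = 6.5699
ceil(6.5699) = 7
levels = 7 + 1 = 8

8


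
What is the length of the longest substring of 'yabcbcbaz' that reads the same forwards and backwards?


Scanning 'yabcbcbaz' for palindromic substrings.
Substring at positions 1-7: 'abcbcba'.
Check: reverse('abcbcba') = 'abcbcba' -> palindrome confirmed.
Neighbouring characters ('y' / 'z') break symmetry, so it cannot extend further.
No longer palindromic substring exists; longest length = 7

7


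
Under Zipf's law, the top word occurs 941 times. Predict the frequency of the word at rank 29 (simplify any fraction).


Zipf's law: freq(rank) = f1 / rank
f1 = 941, rank = 29
freq = 941 / 29
GCD(941, 29) = 1
Simplified: 941/29

941/29


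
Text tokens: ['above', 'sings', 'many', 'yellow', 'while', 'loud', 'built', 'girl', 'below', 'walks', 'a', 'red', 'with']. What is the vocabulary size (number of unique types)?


Listing all tokens and tracking unique types:
  Token 1: 'above' -> NEW (unique so far: 1)
  Token 2: 'sings' -> NEW (unique so far: 2)
  Token 3: 'many' -> NEW (unique so far: 3)
  Token 4: 'yellow' -> NEW (unique so far: 4)
  Token 5: 'while' -> NEW (unique so far: 5)
  Token 6: 'loud' -> NEW (unique so far: 6)
  Token 7: 'built' -> NEW (unique so far: 7)
  Token 8: 'girl' -> NEW (unique so far: 8)
  Token 9: 'below' -> NEW (unique so far: 9)
  Token 10: 'walks' -> NEW (unique so far: 10)
  Token 11: 'a' -> NEW (unique so far: 11)
  Token 12: 'red' -> NEW (unique so far: 12)
  Token 13: 'with' -> NEW (unique so far: 13)
Unique types: ('a', 'above', 'below', 'built', 'girl', 'loud', 'many', 'red', 'sings', 'walks', 'while', 'with', 'yellow')
Vocabulary size: 13

13


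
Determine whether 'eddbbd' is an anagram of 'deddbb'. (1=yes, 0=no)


Sort characters of 'eddbbd': 'bbddde'
Sort characters of 'deddbb': 'bbddde'
Sorted forms match -> they ARE anagrams
Result: 1

1


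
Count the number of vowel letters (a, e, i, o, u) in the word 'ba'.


Scanning each character of 'ba':
  Position 1: 'b' -> consonant (running count: 0)
  Position 2: 'a' -> vowel (running count: 1)
Total vowels: 1

1


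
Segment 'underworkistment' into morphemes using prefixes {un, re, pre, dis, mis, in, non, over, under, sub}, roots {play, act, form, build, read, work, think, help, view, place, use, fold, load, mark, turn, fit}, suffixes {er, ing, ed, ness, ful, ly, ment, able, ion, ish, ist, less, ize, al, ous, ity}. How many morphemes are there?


Segmenting 'underworkistment' against the inventory:
  'under' -> prefix (morpheme 1)
  'work' -> root (morpheme 2)
  'ist' -> suffix (morpheme 3)
  'ment' -> suffix (morpheme 4)
Total morphemes: 4

4


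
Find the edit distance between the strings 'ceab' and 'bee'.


Building DP table for s1='ceab' (len 4) and s2='bee' (len 3):
       b  e  e
    0  1  2  3
  c 1  1  2  3
  e 2  2  1  2
  a 3  3  2  2
  b 4  3  3  3
Edit distance = dp[4][3] = 3

3


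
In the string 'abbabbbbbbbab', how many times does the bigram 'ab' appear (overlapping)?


Scanning 'abbabbbbbbbab' for bigram 'ab':
  Position 0: 'ab' -> MATCH
  Position 1: 'bb' -> no
  Position 2: 'ba' -> no
  Position 3: 'ab' -> MATCH
  Position 4: 'bb' -> no
  Position 5: 'bb' -> no
  Position 6: 'bb' -> no
  Position 7: 'bb' -> no
  Position 8: 'bb' -> no
  Position 9: 'bb' -> no
  Position 10: 'ba' -> no
  Position 11: 'ab' -> MATCH
Total matches: 3

3


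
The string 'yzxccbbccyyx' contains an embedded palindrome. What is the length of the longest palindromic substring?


Scanning 'yzxccbbccyyx' for palindromic substrings.
Substring at positions 3-8: 'ccbbcc'.
Check: reverse('ccbbcc') = 'ccbbcc' -> palindrome confirmed.
Neighbouring characters ('x' / 'y') break symmetry, so it cannot extend further.
No longer palindromic substring exists; longest length = 6

6


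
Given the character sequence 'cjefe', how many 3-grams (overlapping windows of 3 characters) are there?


String 'cjefe' has length L = 5.
Number of overlapping n-grams = L - n + 1
Substituting: 5 - 3 + 1 = 3

3


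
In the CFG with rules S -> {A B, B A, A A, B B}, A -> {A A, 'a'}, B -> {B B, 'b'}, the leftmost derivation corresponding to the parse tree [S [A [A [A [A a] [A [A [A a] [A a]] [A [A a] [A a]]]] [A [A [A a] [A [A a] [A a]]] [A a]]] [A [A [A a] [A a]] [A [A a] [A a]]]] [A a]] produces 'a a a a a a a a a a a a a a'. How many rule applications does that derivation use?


Every bracketed nonterminal node [X ...] in the tree is produced by exactly one rule application.
Reading the tree off as a leftmost derivation:
  Step 1: S  =>  A A   (applied S -> A A)
  Step 2: A A  =>  A A A   (applied A -> A A)
  Step 3: A A A  =>  A A A A   (applied A -> A A)
  Step 4: A A A A  =>  A A A A A   (applied A -> A A)
  Step 5: A A A A A  =>  a A A A A   (applied A -> a)
  Step 6: a A A A A  =>  a A A A A A   (applied A -> A A)
  Step 7: a A A A A A  =>  a A A A A A A   (applied A -> A A)
  Step 8: a A A A A A A  =>  a a A A A A A   (applied A -> a)
  Step 9: a a A A A A A  =>  a a a A A A A   (applied A -> a)
  Step 10: a a a A A A A  =>  a a a A A A A A   (applied A -> A A)
  Step 11: a a a A A A A A  =>  a a a a A A A A   (applied A -> a)
  Step 12: a a a a A A A A  =>  a a a a a A A A   (applied A -> a)
  Step 13: a a a a a A A A  =>  a a a a a A A A A   (applied A -> A A)
  Step 14: a a a a a A A A A  =>  a a a a a A A A A A   (applied A -> A A)
  Step 15: a a a a a A A A A A  =>  a a a a a a A A A A   (applied A -> a)
  Step 16: a a a a a a A A A A  =>  a a a a a a A A A A A   (applied A -> A A)
  Step 17: a a a a a a A A A A A  =>  a a a a a a a A A A A   (applied A -> a)
  Step 18: a a a a a a a A A A A  =>  a a a a a a a a A A A   (applied A -> a)
  Step 19: a a a a a a a a A A A  =>  a a a a a a a a a A A   (applied A -> a)
  Step 20: a a a a a a a a a A A  =>  a a a a a a a a a A A A   (applied A -> A A)
  Step 21: a a a a a a a a a A A A  =>  a a a a a a a a a A A A A   (applied A -> A A)
  Step 22: a a a a a a a a a A A A A  =>  a a a a a a a a a a A A A   (applied A -> a)
  Step 23: a a a a a a a a a a A A A  =>  a a a a a a a a a a a A A   (applied A -> a)
  Step 24: a a a a a a a a a a a A A  =>  a a a a a a a a a a a A A A   (applied A -> A A)
  Step 25: a a a a a a a a a a a A A A  =>  a a a a a a a a a a a a A A   (applied A -> a)
  Step 26: a a a a a a a a a a a a A A  =>  a a a a a a a a a a a a a A   (applied A -> a)
  Step 27: a a a a a a a a a a a a a A  =>  a a a a a a a a a a a a a a   (applied A -> a)
Final yield: a a a a a a a a a a a a a a
Total rewrite steps: 27

27


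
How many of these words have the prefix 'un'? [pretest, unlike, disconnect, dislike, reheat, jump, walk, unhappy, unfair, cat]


Checking each word for prefix 'un':
  'pretest' -> no (count: 0)
  'unlike' -> YES, starts with 'un' (count: 1)
  'disconnect' -> no (count: 1)
  'dislike' -> no (count: 1)
  'reheat' -> no (count: 1)
  'jump' -> no (count: 1)
  'walk' -> no (count: 1)
  'unhappy' -> YES, starts with 'un' (count: 2)
  'unfair' -> YES, starts with 'un' (count: 3)
  'cat' -> no (count: 3)
Total with prefix 'un': 3

3


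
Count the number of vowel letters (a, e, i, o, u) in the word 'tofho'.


Scanning each character of 'tofho':
  Position 1: 't' -> consonant (running count: 0)
  Position 2: 'o' -> vowel (running count: 1)
  Position 3: 'f' -> consonant (running count: 1)
  Position 4: 'h' -> consonant (running count: 1)
  Position 5: 'o' -> vowel (running count: 2)
Total vowels: 2

2


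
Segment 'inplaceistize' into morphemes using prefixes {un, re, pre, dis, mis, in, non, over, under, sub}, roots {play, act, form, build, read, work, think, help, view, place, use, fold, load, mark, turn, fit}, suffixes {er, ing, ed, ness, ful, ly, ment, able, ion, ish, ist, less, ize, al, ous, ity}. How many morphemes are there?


Segmenting 'inplaceistize' against the inventory:
  'in' -> prefix (morpheme 1)
  'place' -> root (morpheme 2)
  'ist' -> suffix (morpheme 3)
  'ize' -> suffix (morpheme 4)
Total morphemes: 4

4


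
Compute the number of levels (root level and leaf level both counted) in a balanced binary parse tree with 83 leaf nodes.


In a balanced binary tree with n leaves the deepest leaf is ceil(log2(n)) edges below the root,
so counting node levels inclusive of root and leaves gives ceil(log2(n)) + 1 levels.
log2(83) = 6.3750
ceil(6.3750) = 7
levels = 7 + 1 = 8

8


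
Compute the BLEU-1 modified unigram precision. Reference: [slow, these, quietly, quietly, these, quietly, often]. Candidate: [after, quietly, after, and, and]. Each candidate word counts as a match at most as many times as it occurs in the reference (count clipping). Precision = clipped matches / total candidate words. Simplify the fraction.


Reference word counts: {'often': 1, 'quietly': 3, 'slow': 1, 'these': 2}
Checking each candidate word (with clipping):
  'after' -> not in reference -> no match (matches: 0)
  'quietly' -> in reference (ref count 3, used 1/3) -> match (matches: 1)
  'after' -> not in reference -> no match (matches: 1)
  'and' -> not in reference -> no match (matches: 1)
  'and' -> not in reference -> no match (matches: 1)
Clipped matches: 1, Candidate length: 5
Precision = 1/5

1/5


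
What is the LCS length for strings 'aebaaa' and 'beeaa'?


DP table for LCS of 'aebaaa' and 'beeaa':
       b  e  e  a  a
    0  0  0  0  0  0
  a 0  0  0  0  1  1
  e 0  0  1  1  1  1
  b 0  1  1  1  1  1
  a 0  1  1  1  2  2
  a 0  1  1  1  2  3
  a 0  1  1  1  2  3
LCS: 'eaa'
LCS length = 3

3


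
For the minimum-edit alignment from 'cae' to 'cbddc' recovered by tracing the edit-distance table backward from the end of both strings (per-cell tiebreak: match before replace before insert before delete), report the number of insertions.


Edit distance = 4. Backtracking from cell (3, 5) with preference match > replace > insert > delete,
then listing the resulting alignment 'cae' -> 'cbddc' left to right:
  Step 1: keep 'c'
  Step 2: insert 'b' [insertion #1]
  Step 3: insert 'd' [insertion #2]
  Step 4: replace a->d
  Step 5: replace e->c
Total insertions: 2

2


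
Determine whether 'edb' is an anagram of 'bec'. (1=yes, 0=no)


Sort characters of 'edb': 'bde'
Sort characters of 'bec': 'bce'
Sorted forms differ -> they are NOT anagrams
Result: 0

0


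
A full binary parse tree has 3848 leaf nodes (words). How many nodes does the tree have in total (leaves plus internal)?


Leaf nodes (terminals): 3848
Internal nodes = n - 1 = 3848 - 1 = 3847
Total = leaves + internal = 3848 + 3847 = 7695

7695


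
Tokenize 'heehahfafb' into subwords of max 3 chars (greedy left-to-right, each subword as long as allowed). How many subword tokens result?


'heehahfafb' has 10 characters.
Chunking with max size 3:
  Chunk 1: 'hee' (positions 0-2)
  Chunk 2: 'hah' (positions 3-5)
  Chunk 3: 'faf' (positions 6-8)
  Chunk 4: 'b' (positions 9-9)
Total chunks: ceil(10 / 3) = 4

4


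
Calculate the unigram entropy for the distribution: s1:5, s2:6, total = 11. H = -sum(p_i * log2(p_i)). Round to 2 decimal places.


Computing entropy H = -sum(p_i * log2(p_i)):
  s1: p = 5/11 = 0.4545, -p*log2(p) = 0.5170
  s2: p = 6/11 = 0.5455, -p*log2(p) = 0.4770
H = sum of terms = 0.9940
Rounded to 2 decimals: 0.99

0.99


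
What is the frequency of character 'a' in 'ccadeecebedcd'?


Scanning 'ccadeecebedcd' for 'a':
  Position 2: 'a' -> MATCH (count: 1)
Total occurrences of 'a': 1

1


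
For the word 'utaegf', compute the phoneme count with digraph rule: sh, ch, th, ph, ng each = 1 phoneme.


Parsing 'utaegf' greedily, digraphs first:
  'u' -> vowel phoneme (phonemes so far: 1)
  't' -> consonant phoneme (phonemes so far: 2)
  'a' -> vowel phoneme (phonemes so far: 3)
  'e' -> vowel phoneme (phonemes so far: 4)
  'g' -> consonant phoneme (phonemes so far: 5)
  'f' -> consonant phoneme (phonemes so far: 6)
Total phonemes: 6

6


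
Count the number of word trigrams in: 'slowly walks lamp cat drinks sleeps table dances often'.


Word trigrams from [9] words:
  Trigram 1: (slowly walks lamp)
  Trigram 2: (walks lamp cat)
  Trigram 3: (lamp cat drinks)
  Trigram 4: (cat drinks sleeps)
  Trigram 5: (drinks sleeps table)
  Trigram 6: (sleeps table dances)
  Trigram 7: (table dances often)
Total word trigrams: 9 - 2 = 7

7


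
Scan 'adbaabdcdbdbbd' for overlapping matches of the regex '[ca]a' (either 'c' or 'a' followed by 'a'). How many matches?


Pattern: [ca]a means either 'c' or 'a' followed by 'a'.
Scanning 'adbaabdcdbdbbd' position-by-position:
  Pos 0: window 'ad' -> no
  Pos 1: window 'db' -> no
  Pos 2: window 'ba' -> no
  Pos 3: window 'aa' -> MATCH
  Pos 4: window 'ab' -> no
  Pos 5: window 'bd' -> no
  Pos 6: window 'dc' -> no
  Pos 7: window 'cd' -> no
  Pos 8: window 'db' -> no
  Pos 9: window 'bd' -> no
  Pos 10: window 'db' -> no
  Pos 11: window 'bb' -> no
  Pos 12: window 'bd' -> no
  Pos 13: window 'd' -> no
Total matches: 1

1


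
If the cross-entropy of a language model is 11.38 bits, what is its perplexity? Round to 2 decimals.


Perplexity formula: PP = 2^H
H = 11.38
PP = 2^11.38
Decompose: 2^11.38 = 2^11 * 2^0.38
2^11 = 2048, 2^0.38 ~ 1.3013419
PP ~ 2048 * 1.3013419 = 2665.1482112
Rounded to 2 decimals: 2665.15

2665.15


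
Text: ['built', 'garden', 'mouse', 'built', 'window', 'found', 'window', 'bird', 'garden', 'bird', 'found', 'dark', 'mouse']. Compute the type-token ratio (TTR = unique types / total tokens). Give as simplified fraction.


Tokens: 13
Unique types: ('bird', 'built', 'dark', 'found', 'garden', 'mouse', 'window') = 7
TTR = 7/13
Already in lowest terms.

7/13


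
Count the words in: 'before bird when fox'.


Counting words by splitting on spaces:
  Word 1: 'before'
  Word 2: 'bird'
  Word 3: 'when'
  Word 4: 'fox'
Total words: 4

4


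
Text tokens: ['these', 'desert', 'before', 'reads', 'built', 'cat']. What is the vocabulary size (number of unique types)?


Listing all tokens and tracking unique types:
  Token 1: 'these' -> NEW (unique so far: 1)
  Token 2: 'desert' -> NEW (unique so far: 2)
  Token 3: 'before' -> NEW (unique so far: 3)
  Token 4: 'reads' -> NEW (unique so far: 4)
  Token 5: 'built' -> NEW (unique so far: 5)
  Token 6: 'cat' -> NEW (unique so far: 6)
Unique types: ('before', 'built', 'cat', 'desert', 'reads', 'these')
Vocabulary size: 6

6


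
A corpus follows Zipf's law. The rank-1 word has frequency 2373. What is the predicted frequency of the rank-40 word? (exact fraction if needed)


Zipf's law: freq(rank) = f1 / rank
f1 = 2373, rank = 40
freq = 2373 / 40
GCD(2373, 40) = 1
Simplified: 2373/40

2373/40


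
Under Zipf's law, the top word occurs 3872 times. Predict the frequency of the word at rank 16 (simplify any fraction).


Zipf's law: freq(rank) = f1 / rank
f1 = 3872, rank = 16
freq = 3872 / 16
= 242

242


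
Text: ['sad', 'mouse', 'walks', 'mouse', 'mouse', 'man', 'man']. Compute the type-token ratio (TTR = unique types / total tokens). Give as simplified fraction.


Tokens: 7
Unique types: ('man', 'mouse', 'sad', 'walks') = 4
TTR = 4/7
Already in lowest terms.

4/7


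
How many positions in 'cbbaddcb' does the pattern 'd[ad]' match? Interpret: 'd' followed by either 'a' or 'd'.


Pattern: d[ad] means 'd' followed by either 'a' or 'd'.
Scanning 'cbbaddcb' position-by-position:
  Pos 0: window 'cb' -> no
  Pos 1: window 'bb' -> no
  Pos 2: window 'ba' -> no
  Pos 3: window 'ad' -> no
  Pos 4: window 'dd' -> MATCH
  Pos 5: window 'dc' -> no
  Pos 6: window 'cb' -> no
  Pos 7: window 'b' -> no
Total matches: 1

1


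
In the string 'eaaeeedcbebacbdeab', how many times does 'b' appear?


Scanning 'eaaeeedcbebacbdeab' for 'b':
  Position 8: 'b' -> MATCH (count: 1)
  Position 10: 'b' -> MATCH (count: 2)
  Position 13: 'b' -> MATCH (count: 3)
  Position 17: 'b' -> MATCH (count: 4)
Total occurrences of 'b': 4

4


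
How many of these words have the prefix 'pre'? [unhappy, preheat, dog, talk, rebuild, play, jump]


Checking each word for prefix 'pre':
  'unhappy' -> no (count: 0)
  'preheat' -> YES, starts with 'pre' (count: 1)
  'dog' -> no (count: 1)
  'talk' -> no (count: 1)
  'rebuild' -> no (count: 1)
  'play' -> no (count: 1)
  'jump' -> no (count: 1)
Total with prefix 'pre': 1

1


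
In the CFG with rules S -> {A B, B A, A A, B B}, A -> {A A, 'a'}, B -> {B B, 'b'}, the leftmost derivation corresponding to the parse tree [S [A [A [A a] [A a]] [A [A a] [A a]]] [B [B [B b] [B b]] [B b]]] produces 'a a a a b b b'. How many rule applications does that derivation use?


Every bracketed nonterminal node [X ...] in the tree is produced by exactly one rule application.
Reading the tree off as a leftmost derivation:
  Step 1: S  =>  A B   (applied S -> A B)
  Step 2: A B  =>  A A B   (applied A -> A A)
  Step 3: A A B  =>  A A A B   (applied A -> A A)
  Step 4: A A A B  =>  a A A B   (applied A -> a)
  Step 5: a A A B  =>  a a A B   (applied A -> a)
  Step 6: a a A B  =>  a a A A B   (applied A -> A A)
  Step 7: a a A A B  =>  a a a A B   (applied A -> a)
  Step 8: a a a A B  =>  a a a a B   (applied A -> a)
  Step 9: a a a a B  =>  a a a a B B   (applied B -> B B)
  Step 10: a a a a B B  =>  a a a a B B B   (applied B -> B B)
  Step 11: a a a a B B B  =>  a a a a b B B   (applied B -> b)
  Step 12: a a a a b B B  =>  a a a a b b B   (applied B -> b)
  Step 13: a a a a b b B  =>  a a a a b b b   (applied B -> b)
Final yield: a a a a b b b
Total rewrite steps: 13

13


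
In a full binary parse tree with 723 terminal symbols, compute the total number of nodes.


Leaf nodes (terminals): 723
Internal nodes = n - 1 = 723 - 1 = 722
Total = leaves + internal = 723 + 722 = 1445

1445


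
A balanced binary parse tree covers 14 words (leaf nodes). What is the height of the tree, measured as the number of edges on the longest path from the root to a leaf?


In a balanced binary tree with n leaves the deepest leaf is ceil(log2(n)) edges below the root.
log2(14) = 3.8074
ceil(3.8074) = 4
height (edges) = 4

4


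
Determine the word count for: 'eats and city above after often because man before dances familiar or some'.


Counting words by splitting on spaces:
  Word 1: 'eats'
  Word 2: 'and'
  Word 3: 'city'
  Word 4: 'above'
  Word 5: 'after'
  Word 6: 'often'
  Word 7: 'because'
  Word 8: 'man'
  Word 9: 'before'
  Word 10: 'dances'
  Word 11: 'familiar'
  Word 12: 'or'
  Word 13: 'some'
Total words: 13

13


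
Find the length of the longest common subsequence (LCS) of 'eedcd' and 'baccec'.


DP table for LCS of 'eedcd' and 'baccec':
       b  a  c  c  e  c
    0  0  0  0  0  0  0
  e 0  0  0  0  0  1  1
  e 0  0  0  0  0  1  1
  d 0  0  0  0  0  1  1
  c 0  0  0  1  1  1  2
  d 0  0  0  1  1  1  2
LCS: 'ec'
LCS length = 2

2


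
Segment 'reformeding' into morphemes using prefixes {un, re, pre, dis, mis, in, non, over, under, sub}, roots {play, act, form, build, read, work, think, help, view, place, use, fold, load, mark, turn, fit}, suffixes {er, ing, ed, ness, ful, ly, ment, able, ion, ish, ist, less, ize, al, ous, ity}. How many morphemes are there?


Segmenting 'reformeding' against the inventory:
  're' -> prefix (morpheme 1)
  'form' -> root (morpheme 2)
  'ed' -> suffix (morpheme 3)
  'ing' -> suffix (morpheme 4)
Total morphemes: 4

4


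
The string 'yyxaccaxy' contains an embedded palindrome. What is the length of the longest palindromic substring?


Scanning 'yyxaccaxy' for palindromic substrings.
Substring at positions 1-8: 'yxaccaxy'.
Check: reverse('yxaccaxy') = 'yxaccaxy' -> palindrome confirmed.
Neighbouring characters ('y' / '-') break symmetry, so it cannot extend further.
No longer palindromic substring exists; longest length = 8

8


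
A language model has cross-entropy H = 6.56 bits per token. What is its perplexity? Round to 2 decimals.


Perplexity formula: PP = 2^H
H = 6.56
PP = 2^6.56
Decompose: 2^6.56 = 2^6 * 2^0.56
2^6 = 64, 2^0.56 ~ 1.4742692
PP ~ 64 * 1.4742692 = 94.3532288
Rounded to 2 decimals: 94.35

94.35


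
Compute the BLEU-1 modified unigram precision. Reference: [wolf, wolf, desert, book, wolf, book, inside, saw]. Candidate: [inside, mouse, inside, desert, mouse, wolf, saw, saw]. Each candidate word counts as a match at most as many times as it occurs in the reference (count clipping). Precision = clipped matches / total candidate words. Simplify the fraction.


Reference word counts: {'book': 2, 'desert': 1, 'inside': 1, 'saw': 1, 'wolf': 3}
Checking each candidate word (with clipping):
  'inside' -> in reference (ref count 1, used 1/1) -> match (matches: 1)
  'mouse' -> not in reference -> no match (matches: 1)
  'inside' -> ref count 1 already used up (1/1) -> clipped, no match (matches: 1)
  'desert' -> in reference (ref count 1, used 1/1) -> match (matches: 2)
  'mouse' -> not in reference -> no match (matches: 2)
  'wolf' -> in reference (ref count 3, used 1/3) -> match (matches: 3)
  'saw' -> in reference (ref count 1, used 1/1) -> match (matches: 4)
  'saw' -> ref count 1 already used up (1/1) -> clipped, no match (matches: 4)
Clipped matches: 4, Candidate length: 8
Precision = 4/8 = 1/2

1/2


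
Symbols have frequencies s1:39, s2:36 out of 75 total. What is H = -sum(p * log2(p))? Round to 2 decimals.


Computing entropy H = -sum(p_i * log2(p_i)):
  s1: p = 39/75 = 0.5200, -p*log2(p) = 0.4906
  s2: p = 36/75 = 0.4800, -p*log2(p) = 0.5083
H = sum of terms = 0.9989
Rounded to 2 decimals: 1.00

1.00


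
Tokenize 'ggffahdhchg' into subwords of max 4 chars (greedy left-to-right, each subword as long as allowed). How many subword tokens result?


'ggffahdhchg' has 11 characters.
Chunking with max size 4:
  Chunk 1: 'ggff' (positions 0-3)
  Chunk 2: 'ahdh' (positions 4-7)
  Chunk 3: 'chg' (positions 8-10)
Total chunks: ceil(11 / 4) = 3

3


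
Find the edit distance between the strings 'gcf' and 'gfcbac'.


Building DP table for s1='gcf' (len 3) and s2='gfcbac' (len 6):
       g  f  c  b  a  c
    0  1  2  3  4  5  6
  g 1  0  1  2  3  4  5
  c 2  1  1  1  2  3  4
  f 3  2  1  2  2  3  4
Edit distance = dp[3][6] = 4

4


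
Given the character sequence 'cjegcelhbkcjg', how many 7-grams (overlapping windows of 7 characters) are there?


String 'cjegcelhbkcjg' has length L = 13.
Number of overlapping n-grams = L - n + 1
Substituting: 13 - 7 + 1 = 7

7


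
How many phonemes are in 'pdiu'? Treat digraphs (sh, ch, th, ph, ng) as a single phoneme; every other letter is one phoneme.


Parsing 'pdiu' greedily, digraphs first:
  'p' -> consonant phoneme (phonemes so far: 1)
  'd' -> consonant phoneme (phonemes so far: 2)
  'i' -> vowel phoneme (phonemes so far: 3)
  'u' -> vowel phoneme (phonemes so far: 4)
Total phonemes: 4

4


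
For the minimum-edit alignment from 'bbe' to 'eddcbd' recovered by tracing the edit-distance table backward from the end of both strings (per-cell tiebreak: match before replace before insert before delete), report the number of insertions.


Edit distance = 5. Backtracking from cell (3, 6) with preference match > replace > insert > delete,
then listing the resulting alignment 'bbe' -> 'eddcbd' left to right:
  Step 1: insert 'e' [insertion #1]
  Step 2: insert 'd' [insertion #2]
  Step 3: insert 'd' [insertion #3]
  Step 4: replace b->c
  Step 5: keep 'b'
  Step 6: replace e->d
Total insertions: 3

3


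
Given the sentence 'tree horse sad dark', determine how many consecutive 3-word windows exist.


Word trigrams from [4] words:
  Trigram 1: (tree horse sad)
  Trigram 2: (horse sad dark)
Total word trigrams: 4 - 2 = 2

2


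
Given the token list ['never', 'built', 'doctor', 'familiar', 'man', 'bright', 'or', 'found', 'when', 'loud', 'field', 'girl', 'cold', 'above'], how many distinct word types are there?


Listing all tokens and tracking unique types:
  Token 1: 'never' -> NEW (unique so far: 1)
  Token 2: 'built' -> NEW (unique so far: 2)
  Token 3: 'doctor' -> NEW (unique so far: 3)
  Token 4: 'familiar' -> NEW (unique so far: 4)
  Token 5: 'man' -> NEW (unique so far: 5)
  Token 6: 'bright' -> NEW (unique so far: 6)
  Token 7: 'or' -> NEW (unique so far: 7)
  Token 8: 'found' -> NEW (unique so far: 8)
  Token 9: 'when' -> NEW (unique so far: 9)
  Token 10: 'loud' -> NEW (unique so far: 10)
  Token 11: 'field' -> NEW (unique so far: 11)
  Token 12: 'girl' -> NEW (unique so far: 12)
  Token 13: 'cold' -> NEW (unique so far: 13)
  Token 14: 'above' -> NEW (unique so far: 14)
Unique types: ('above', 'bright', 'built', 'cold', 'doctor', 'familiar', 'field', 'found', 'girl', 'loud', 'man', 'never', 'or', 'when')
Vocabulary size: 14

14


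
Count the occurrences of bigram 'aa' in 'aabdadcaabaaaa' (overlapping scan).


Scanning 'aabdadcaabaaaa' for bigram 'aa':
  Position 0: 'aa' -> MATCH
  Position 1: 'ab' -> no
  Position 2: 'bd' -> no
  Position 3: 'da' -> no
  Position 4: 'ad' -> no
  Position 5: 'dc' -> no
  Position 6: 'ca' -> no
  Position 7: 'aa' -> MATCH
  Position 8: 'ab' -> no
  Position 9: 'ba' -> no
  Position 10: 'aa' -> MATCH
  Position 11: 'aa' -> MATCH
  Position 12: 'aa' -> MATCH
Total matches: 5

5


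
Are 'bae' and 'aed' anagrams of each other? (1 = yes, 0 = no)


Sort characters of 'bae': 'abe'
Sort characters of 'aed': 'ade'
Sorted forms differ -> they are NOT anagrams
Result: 0

0


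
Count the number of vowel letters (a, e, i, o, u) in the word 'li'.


Scanning each character of 'li':
  Position 1: 'l' -> consonant (running count: 0)
  Position 2: 'i' -> vowel (running count: 1)
Total vowels: 1

1


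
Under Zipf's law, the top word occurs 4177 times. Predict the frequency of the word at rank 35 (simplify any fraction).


Zipf's law: freq(rank) = f1 / rank
f1 = 4177, rank = 35
freq = 4177 / 35
GCD(4177, 35) = 1
Simplified: 4177/35

4177/35


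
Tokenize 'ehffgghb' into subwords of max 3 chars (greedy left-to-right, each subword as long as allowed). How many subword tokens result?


'ehffgghb' has 8 characters.
Chunking with max size 3:
  Chunk 1: 'ehf' (positions 0-2)
  Chunk 2: 'fgg' (positions 3-5)
  Chunk 3: 'hb' (positions 6-7)
Total chunks: ceil(8 / 3) = 3

3


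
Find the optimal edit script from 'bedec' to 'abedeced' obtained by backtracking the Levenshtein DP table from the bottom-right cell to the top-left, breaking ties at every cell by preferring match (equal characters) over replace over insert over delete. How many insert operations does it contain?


Edit distance = 3. Backtracking from cell (5, 8) with preference match > replace > insert > delete,
then listing the resulting alignment 'bedec' -> 'abedeced' left to right:
  Step 1: insert 'a' [insertion #1]
  Step 2: keep 'b'
  Step 3: keep 'e'
  Step 4: keep 'd'
  Step 5: keep 'e'
  Step 6: keep 'c'
  Step 7: insert 'e' [insertion #2]
  Step 8: insert 'd' [insertion #3]
Total insertions: 3

3


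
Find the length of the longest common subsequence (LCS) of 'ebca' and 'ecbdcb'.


DP table for LCS of 'ebca' and 'ecbdcb':
       e  c  b  d  c  b
    0  0  0  0  0  0  0
  e 0  1  1  1  1  1  1
  b 0  1  1  2  2  2  2
  c 0  1  2  2  2  3  3
  a 0  1  2  2  2  3  3
LCS: 'ebc'
LCS length = 3

3


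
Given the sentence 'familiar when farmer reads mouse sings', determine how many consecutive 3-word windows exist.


Word trigrams from [6] words:
  Trigram 1: (familiar when farmer)
  Trigram 2: (when farmer reads)
  Trigram 3: (farmer reads mouse)
  Trigram 4: (reads mouse sings)
Total word trigrams: 6 - 2 = 4

4


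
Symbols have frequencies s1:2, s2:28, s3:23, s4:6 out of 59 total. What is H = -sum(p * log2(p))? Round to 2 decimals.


Computing entropy H = -sum(p_i * log2(p_i)):
  s1: p = 2/59 = 0.0339, -p*log2(p) = 0.1655
  s2: p = 28/59 = 0.4746, -p*log2(p) = 0.5103
  s3: p = 23/59 = 0.3898, -p*log2(p) = 0.5298
  s4: p = 6/59 = 0.1017, -p*log2(p) = 0.3354
H = sum of terms = 1.5410
Rounded to 2 decimals: 1.54

1.54


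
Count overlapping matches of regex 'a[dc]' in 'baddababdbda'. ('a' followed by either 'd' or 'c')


Pattern: a[dc] means 'a' followed by either 'd' or 'c'.
Scanning 'baddababdbda' position-by-position:
  Pos 0: window 'ba' -> no
  Pos 1: window 'ad' -> MATCH
  Pos 2: window 'dd' -> no
  Pos 3: window 'da' -> no
  Pos 4: window 'ab' -> no
  Pos 5: window 'ba' -> no
  Pos 6: window 'ab' -> no
  Pos 7: window 'bd' -> no
  Pos 8: window 'db' -> no
  Pos 9: window 'bd' -> no
  Pos 10: window 'da' -> no
  Pos 11: window 'a' -> no
Total matches: 1

1


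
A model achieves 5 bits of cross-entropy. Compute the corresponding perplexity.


Perplexity formula: PP = 2^H
H = 5
PP = 2^5
Steps: 2^1 = 2, 2^2 = 4, 2^3 = 8, 2^4 = 16, 2^5 = 32
PP = 32

32


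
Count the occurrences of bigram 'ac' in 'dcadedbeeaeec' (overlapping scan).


Scanning 'dcadedbeeaeec' for bigram 'ac':
  Position 0: 'dc' -> no
  Position 1: 'ca' -> no
  Position 2: 'ad' -> no
  Position 3: 'de' -> no
  Position 4: 'ed' -> no
  Position 5: 'db' -> no
  Position 6: 'be' -> no
  Position 7: 'ee' -> no
  Position 8: 'ea' -> no
  Position 9: 'ae' -> no
  Position 10: 'ee' -> no
  Position 11: 'ec' -> no
Total matches: 0

0


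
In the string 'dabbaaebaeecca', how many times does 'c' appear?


Scanning 'dabbaaebaeecca' for 'c':
  Position 11: 'c' -> MATCH (count: 1)
  Position 12: 'c' -> MATCH (count: 2)
Total occurrences of 'c': 2

2


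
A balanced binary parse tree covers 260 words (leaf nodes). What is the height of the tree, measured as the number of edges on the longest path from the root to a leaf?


In a balanced binary tree with n leaves the deepest leaf is ceil(log2(n)) edges below the root.
log2(260) = 8.0224
ceil(8.0224) = 9
height (edges) = 9

9


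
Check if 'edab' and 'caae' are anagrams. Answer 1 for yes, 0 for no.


Sort characters of 'edab': 'abde'
Sort characters of 'caae': 'aace'
Sorted forms differ -> they are NOT anagrams
Result: 0

0


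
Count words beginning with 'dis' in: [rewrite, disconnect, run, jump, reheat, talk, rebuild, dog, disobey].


Checking each word for prefix 'dis':
  'rewrite' -> no (count: 0)
  'disconnect' -> YES, starts with 'dis' (count: 1)
  'run' -> no (count: 1)
  'jump' -> no (count: 1)
  'reheat' -> no (count: 1)
  'talk' -> no (count: 1)
  'rebuild' -> no (count: 1)
  'dog' -> no (count: 1)
  'disobey' -> YES, starts with 'dis' (count: 2)
Total with prefix 'dis': 2

2


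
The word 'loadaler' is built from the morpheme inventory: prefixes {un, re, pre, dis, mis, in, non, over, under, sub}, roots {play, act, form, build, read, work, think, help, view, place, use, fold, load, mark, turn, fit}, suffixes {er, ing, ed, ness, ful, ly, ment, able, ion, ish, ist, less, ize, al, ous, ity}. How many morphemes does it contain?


Segmenting 'loadaler' against the inventory:
  'load' -> root (morpheme 1)
  'al' -> suffix (morpheme 2)
  'er' -> suffix (morpheme 3)
Total morphemes: 3

3


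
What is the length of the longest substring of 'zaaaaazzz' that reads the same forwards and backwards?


Scanning 'zaaaaazzz' for palindromic substrings.
Substring at positions 0-6: 'zaaaaaz'.
Check: reverse('zaaaaaz') = 'zaaaaaz' -> palindrome confirmed.
Neighbouring characters ('-' / 'z') break symmetry, so it cannot extend further.
No longer palindromic substring exists; longest length = 7

7


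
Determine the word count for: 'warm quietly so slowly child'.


Counting words by splitting on spaces:
  Word 1: 'warm'
  Word 2: 'quietly'
  Word 3: 'so'
  Word 4: 'slowly'
  Word 5: 'child'
Total words: 5

5


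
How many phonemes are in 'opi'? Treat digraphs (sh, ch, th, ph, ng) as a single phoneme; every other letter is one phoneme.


Parsing 'opi' greedily, digraphs first:
  'o' -> vowel phoneme (phonemes so far: 1)
  'p' -> consonant phoneme (phonemes so far: 2)
  'i' -> vowel phoneme (phonemes so far: 3)
Total phonemes: 3

3


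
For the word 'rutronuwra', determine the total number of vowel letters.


Scanning each character of 'rutronuwra':
  Position 1: 'r' -> consonant (running count: 0)
  Position 2: 'u' -> vowel (running count: 1)
  Position 3: 't' -> consonant (running count: 1)
  Position 4: 'r' -> consonant (running count: 1)
  Position 5: 'o' -> vowel (running count: 2)
  Position 6: 'n' -> consonant (running count: 2)
  Position 7: 'u' -> vowel (running count: 3)
  Position 8: 'w' -> consonant (running count: 3)
  Position 9: 'r' -> consonant (running count: 3)
  Position 10: 'a' -> vowel (running count: 4)
Total vowels: 4

4


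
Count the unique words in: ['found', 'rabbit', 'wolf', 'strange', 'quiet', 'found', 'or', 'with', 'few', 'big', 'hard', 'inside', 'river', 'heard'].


Listing all tokens and tracking unique types:
  Token 1: 'found' -> NEW (unique so far: 1)
  Token 2: 'rabbit' -> NEW (unique so far: 2)
  Token 3: 'wolf' -> NEW (unique so far: 3)
  Token 4: 'strange' -> NEW (unique so far: 4)
  Token 5: 'quiet' -> NEW (unique so far: 5)
  Token 6: 'found' -> duplicate (unique so far: 5)
  Token 7: 'or' -> NEW (unique so far: 6)
  Token 8: 'with' -> NEW (unique so far: 7)
  Token 9: 'few' -> NEW (unique so far: 8)
  Token 10: 'big' -> NEW (unique so far: 9)
  Token 11: 'hard' -> NEW (unique so far: 10)
  Token 12: 'inside' -> NEW (unique so far: 11)
  Token 13: 'river' -> NEW (unique so far: 12)
  Token 14: 'heard' -> NEW (unique so far: 13)
Unique types: ('big', 'few', 'found', 'hard', 'heard', 'inside', 'or', 'quiet', 'rabbit', 'river', 'strange', 'with', 'wolf')
Vocabulary size: 13

13


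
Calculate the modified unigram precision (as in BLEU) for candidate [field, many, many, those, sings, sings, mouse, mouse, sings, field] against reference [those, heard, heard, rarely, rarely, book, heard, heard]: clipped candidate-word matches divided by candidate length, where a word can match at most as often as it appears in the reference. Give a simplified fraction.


Reference word counts: {'book': 1, 'heard': 4, 'rarely': 2, 'those': 1}
Checking each candidate word (with clipping):
  'field' -> not in reference -> no match (matches: 0)
  'many' -> not in reference -> no match (matches: 0)
  'many' -> not in reference -> no match (matches: 0)
  'those' -> in reference (ref count 1, used 1/1) -> match (matches: 1)
  'sings' -> not in reference -> no match (matches: 1)
  'sings' -> not in reference -> no match (matches: 1)
  'mouse' -> not in reference -> no match (matches: 1)
  'mouse' -> not in reference -> no match (matches: 1)
  'sings' -> not in reference -> no match (matches: 1)
  'field' -> not in reference -> no match (matches: 1)
Clipped matches: 1, Candidate length: 10
Precision = 1/10

1/10


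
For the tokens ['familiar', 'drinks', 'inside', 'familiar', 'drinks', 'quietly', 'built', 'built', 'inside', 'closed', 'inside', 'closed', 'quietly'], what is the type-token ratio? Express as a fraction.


Tokens: 13
Unique types: ('built', 'closed', 'drinks', 'familiar', 'inside', 'quietly') = 6
TTR = 6/13
Already in lowest terms.

6/13
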